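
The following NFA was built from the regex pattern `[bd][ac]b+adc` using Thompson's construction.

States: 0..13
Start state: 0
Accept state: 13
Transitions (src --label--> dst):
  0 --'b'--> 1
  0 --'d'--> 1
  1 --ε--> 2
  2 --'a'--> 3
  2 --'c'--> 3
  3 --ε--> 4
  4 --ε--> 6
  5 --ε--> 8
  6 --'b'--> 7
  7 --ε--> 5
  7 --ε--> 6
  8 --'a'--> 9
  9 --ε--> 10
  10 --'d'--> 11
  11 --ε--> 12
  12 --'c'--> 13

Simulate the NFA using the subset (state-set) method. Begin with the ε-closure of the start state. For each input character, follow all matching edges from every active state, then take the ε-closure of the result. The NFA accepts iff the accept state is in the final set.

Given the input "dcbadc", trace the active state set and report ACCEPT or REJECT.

Answer: ACCEPT

Steps:
initial (ε-close {0}): {0}
'd' @ 1: {1,2}
'c' @ 2: {3,4,6}
'b' @ 3: {5,6,7,8}
'a' @ 4: {9,10}
'd' @ 5: {11,12}
'c' @ 6: {13}  (accept∈set)
final: {13}; accept 13 in set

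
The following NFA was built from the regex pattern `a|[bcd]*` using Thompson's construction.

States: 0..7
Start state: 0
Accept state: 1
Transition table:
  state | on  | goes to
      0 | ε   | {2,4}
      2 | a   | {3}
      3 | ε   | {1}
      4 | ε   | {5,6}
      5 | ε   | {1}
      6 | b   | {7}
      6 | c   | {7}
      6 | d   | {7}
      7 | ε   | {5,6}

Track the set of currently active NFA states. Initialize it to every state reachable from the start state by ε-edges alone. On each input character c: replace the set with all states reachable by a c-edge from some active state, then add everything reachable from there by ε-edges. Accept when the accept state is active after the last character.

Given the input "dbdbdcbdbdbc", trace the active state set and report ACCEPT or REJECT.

initial (ε-close {0}): {0,1,2,4,5,6}
'd' @ 1: {1,5,6,7}  (accept∈set)
'b' @ 2: {1,5,6,7}  (accept∈set)
'd' @ 3: {1,5,6,7}  (accept∈set)
'b' @ 4: {1,5,6,7}  (accept∈set)
'd' @ 5: {1,5,6,7}  (accept∈set)
'c' @ 6: {1,5,6,7}  (accept∈set)
'b' @ 7: {1,5,6,7}  (accept∈set)
'd' @ 8: {1,5,6,7}  (accept∈set)
'b' @ 9: {1,5,6,7}  (accept∈set)
'd' @ 10: {1,5,6,7}  (accept∈set)
'b' @ 11: {1,5,6,7}  (accept∈set)
'c' @ 12: {1,5,6,7}  (accept∈set)
after full input: {1,5,6,7}  (accept=1 in)

Answer: ACCEPT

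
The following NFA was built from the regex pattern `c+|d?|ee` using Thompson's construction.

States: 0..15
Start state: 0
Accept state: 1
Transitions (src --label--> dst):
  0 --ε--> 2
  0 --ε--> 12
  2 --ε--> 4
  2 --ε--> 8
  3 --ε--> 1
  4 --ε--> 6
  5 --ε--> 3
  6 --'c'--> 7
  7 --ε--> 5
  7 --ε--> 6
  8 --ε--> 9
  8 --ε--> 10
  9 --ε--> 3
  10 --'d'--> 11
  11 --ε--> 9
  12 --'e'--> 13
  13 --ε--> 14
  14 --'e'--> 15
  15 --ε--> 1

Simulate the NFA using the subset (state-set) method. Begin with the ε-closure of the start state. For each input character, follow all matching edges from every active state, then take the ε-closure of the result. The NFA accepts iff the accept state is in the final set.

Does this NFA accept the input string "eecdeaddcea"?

Answer: REJECT

Derivation:
S₀ = ε-closure({0}) = {0,1,2,3,4,6,8,9,10,12}
'e' @ 1: {13,14}
'e' @ 2: {1,15}  (accept∈set)
'c' @ 3: {}  — dead — no transitions
rest 'deaddcea' ignored (set empty)
end set {} — state 1 not in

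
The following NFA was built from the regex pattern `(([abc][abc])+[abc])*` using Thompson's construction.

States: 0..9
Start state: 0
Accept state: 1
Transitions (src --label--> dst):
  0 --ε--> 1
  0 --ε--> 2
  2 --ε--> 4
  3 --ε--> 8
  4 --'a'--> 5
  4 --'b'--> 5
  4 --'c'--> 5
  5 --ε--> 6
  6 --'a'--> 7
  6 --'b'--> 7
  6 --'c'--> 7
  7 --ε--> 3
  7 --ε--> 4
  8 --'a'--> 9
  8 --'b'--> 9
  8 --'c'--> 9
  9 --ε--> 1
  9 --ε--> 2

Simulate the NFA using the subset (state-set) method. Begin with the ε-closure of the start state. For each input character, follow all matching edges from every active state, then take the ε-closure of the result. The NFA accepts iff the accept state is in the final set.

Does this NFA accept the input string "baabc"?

Answer: ACCEPT

Derivation:
initial (ε-close {0}): {0,1,2,4}
'b' @ 1: {5,6}
'a' @ 2: {3,4,7,8}
'a' @ 3: {1,2,4,5,6,9}  [accepting]
'b' @ 4: {3,4,5,6,7,8}
'c' @ 5: {1,2,3,4,5,6,7,8,9}  [accepting]
end set {1,2,3,4,5,6,7,8,9} — state 1 in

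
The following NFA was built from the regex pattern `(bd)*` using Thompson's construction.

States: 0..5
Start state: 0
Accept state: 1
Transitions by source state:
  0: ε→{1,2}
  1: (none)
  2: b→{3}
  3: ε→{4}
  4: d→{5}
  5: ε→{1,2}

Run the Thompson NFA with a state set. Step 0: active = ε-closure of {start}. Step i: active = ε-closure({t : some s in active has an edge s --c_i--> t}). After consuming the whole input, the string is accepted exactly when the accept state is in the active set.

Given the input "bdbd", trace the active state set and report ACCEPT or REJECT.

Answer: ACCEPT

Steps:
initial (ε-close {0}): {0,1,2}
'b' @ 1: {3,4}
'd' @ 2: {1,2,5}  ✓accept
'b' @ 3: {3,4}
'd' @ 4: {1,2,5}  ✓accept
end set {1,2,5} — state 1 in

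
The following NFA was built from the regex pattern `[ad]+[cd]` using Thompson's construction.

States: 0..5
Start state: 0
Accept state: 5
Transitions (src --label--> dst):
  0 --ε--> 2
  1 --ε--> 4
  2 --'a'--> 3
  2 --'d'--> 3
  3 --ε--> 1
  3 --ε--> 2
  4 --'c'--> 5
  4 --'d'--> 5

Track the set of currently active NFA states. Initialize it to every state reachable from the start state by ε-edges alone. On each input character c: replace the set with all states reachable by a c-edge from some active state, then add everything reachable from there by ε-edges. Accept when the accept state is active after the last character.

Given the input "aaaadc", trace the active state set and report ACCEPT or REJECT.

Answer: ACCEPT

Trace:
start: ε-closure({0}) = {0,2}
'a' @ 1: {1,2,3,4}
'a' @ 2: {1,2,3,4}
'a' @ 3: {1,2,3,4}
'a' @ 4: {1,2,3,4}
'd' @ 5: {1,2,3,4,5}  (accept∈set)
'c' @ 6: {5}  (accept∈set)
final: {5}; accept 5 in set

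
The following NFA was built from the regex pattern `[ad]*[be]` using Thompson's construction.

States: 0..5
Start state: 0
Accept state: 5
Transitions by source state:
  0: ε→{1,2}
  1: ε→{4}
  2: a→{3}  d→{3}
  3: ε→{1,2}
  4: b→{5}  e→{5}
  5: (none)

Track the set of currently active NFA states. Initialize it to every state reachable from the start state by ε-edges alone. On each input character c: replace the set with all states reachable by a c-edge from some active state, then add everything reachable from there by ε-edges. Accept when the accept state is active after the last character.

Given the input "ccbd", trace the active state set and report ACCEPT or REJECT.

Answer: REJECT

Derivation:
initial (ε-close {0}): {0,1,2,4}
'c' @ 1: {}  — dead — no transitions
rest 'cbd' ignored (set empty)
after full input: {}  (accept=5 not in)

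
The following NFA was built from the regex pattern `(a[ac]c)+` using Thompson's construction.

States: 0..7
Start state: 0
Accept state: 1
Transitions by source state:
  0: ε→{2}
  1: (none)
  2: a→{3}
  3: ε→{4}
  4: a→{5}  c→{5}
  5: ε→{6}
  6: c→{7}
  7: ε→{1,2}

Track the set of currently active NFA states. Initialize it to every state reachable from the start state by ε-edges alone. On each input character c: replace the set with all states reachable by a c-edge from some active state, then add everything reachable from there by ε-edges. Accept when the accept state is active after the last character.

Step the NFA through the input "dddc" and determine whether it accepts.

Answer: REJECT

Trace:
S₀ = ε-closure({0}) = {0,2}
'd' @ 1: {}  — dead — no transitions
rest 'ddc' ignored (set empty)
final: {}; accept 1 not in set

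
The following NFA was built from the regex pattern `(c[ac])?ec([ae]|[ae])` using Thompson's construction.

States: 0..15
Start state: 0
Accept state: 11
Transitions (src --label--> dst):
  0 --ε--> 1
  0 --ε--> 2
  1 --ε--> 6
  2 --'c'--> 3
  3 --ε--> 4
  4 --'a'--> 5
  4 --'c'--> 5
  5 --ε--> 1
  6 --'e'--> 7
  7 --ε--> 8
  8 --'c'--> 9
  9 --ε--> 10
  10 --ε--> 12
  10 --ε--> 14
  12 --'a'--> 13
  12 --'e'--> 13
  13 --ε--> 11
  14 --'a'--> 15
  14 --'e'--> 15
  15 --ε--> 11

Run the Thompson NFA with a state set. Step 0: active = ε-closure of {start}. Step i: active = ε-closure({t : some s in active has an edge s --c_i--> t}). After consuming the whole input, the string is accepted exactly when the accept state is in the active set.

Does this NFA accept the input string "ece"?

S₀ = ε-closure({0}) = {0,1,2,6}
'e' @ 1: {7,8}
'c' @ 2: {9,10,12,14}
'e' @ 3: {11,13,15}  ✓accept
final: {11,13,15}; accept 11 in set

Answer: ACCEPT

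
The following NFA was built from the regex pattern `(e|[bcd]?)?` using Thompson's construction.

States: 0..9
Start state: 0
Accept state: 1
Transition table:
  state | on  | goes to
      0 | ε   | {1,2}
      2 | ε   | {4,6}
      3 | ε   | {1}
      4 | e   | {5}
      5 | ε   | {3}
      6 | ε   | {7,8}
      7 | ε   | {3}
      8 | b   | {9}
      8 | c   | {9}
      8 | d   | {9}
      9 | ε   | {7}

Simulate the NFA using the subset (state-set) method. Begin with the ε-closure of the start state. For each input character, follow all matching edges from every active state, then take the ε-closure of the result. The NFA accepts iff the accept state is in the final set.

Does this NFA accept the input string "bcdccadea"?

Answer: REJECT

Trace:
initial (ε-close {0}): {0,1,2,3,4,6,7,8}
'b' @ 1: {1,3,7,9}  (accept∈set)
'c' @ 2: {}  — no active states
rest 'dccadea' ignored (set empty)
end set {} — state 1 not in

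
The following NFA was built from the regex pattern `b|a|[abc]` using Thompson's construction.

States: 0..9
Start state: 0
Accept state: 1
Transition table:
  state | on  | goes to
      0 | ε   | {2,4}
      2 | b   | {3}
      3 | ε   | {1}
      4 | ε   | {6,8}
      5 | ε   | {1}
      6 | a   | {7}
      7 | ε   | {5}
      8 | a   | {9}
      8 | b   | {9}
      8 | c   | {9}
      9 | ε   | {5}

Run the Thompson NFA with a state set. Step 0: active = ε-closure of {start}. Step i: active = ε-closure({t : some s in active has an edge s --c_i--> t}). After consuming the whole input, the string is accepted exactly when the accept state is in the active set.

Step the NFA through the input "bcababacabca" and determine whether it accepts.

S₀ = ε-closure({0}) = {0,2,4,6,8}
'b' @ 1: {1,3,5,9}  ✓accept
'c' @ 2: {}  — dead — no transitions
rest 'ababacabca' ignored (set empty)
final: {}; accept 1 not in set

Answer: REJECT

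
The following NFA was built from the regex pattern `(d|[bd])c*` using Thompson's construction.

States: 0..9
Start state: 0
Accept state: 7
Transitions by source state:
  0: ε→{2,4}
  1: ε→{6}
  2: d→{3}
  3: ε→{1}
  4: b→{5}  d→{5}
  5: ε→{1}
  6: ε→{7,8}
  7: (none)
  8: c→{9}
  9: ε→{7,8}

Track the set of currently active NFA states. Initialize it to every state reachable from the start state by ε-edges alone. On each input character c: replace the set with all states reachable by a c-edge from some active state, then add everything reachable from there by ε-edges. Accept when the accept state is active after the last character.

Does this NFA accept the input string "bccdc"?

start: ε-closure({0}) = {0,2,4}
'b' @ 1: {1,5,6,7,8}  ✓accept
'c' @ 2: {7,8,9}  ✓accept
'c' @ 3: {7,8,9}  ✓accept
'd' @ 4: {}  — state set empty
rest 'c' ignored (set empty)
end set {} — state 7 not in

Answer: REJECT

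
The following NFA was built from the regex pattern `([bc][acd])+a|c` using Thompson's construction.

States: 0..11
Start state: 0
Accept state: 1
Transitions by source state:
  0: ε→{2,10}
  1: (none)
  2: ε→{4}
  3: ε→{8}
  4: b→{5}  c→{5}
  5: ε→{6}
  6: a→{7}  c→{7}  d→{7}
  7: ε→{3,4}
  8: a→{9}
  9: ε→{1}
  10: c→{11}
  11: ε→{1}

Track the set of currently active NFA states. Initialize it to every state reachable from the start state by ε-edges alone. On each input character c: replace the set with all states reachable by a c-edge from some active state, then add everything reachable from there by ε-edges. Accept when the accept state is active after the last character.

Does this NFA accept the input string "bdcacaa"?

Answer: ACCEPT

Derivation:
S₀ = ε-closure({0}) = {0,2,4,10}
'b' @ 1: {5,6}
'd' @ 2: {3,4,7,8}
'c' @ 3: {5,6}
'a' @ 4: {3,4,7,8}
'c' @ 5: {5,6}
'a' @ 6: {3,4,7,8}
'a' @ 7: {1,9}  ✓accept
final: {1,9}; accept 1 in set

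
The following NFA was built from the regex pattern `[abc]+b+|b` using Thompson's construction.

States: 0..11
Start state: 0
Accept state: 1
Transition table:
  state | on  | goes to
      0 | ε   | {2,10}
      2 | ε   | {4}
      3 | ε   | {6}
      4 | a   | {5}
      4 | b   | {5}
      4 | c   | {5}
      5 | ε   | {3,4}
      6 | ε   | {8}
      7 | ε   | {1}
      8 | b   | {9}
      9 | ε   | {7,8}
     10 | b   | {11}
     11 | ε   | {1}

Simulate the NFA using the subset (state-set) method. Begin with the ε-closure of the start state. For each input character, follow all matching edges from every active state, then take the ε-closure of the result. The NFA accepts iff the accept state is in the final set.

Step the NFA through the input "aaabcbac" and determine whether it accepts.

S₀ = ε-closure({0}) = {0,2,4,10}
'a' @ 1: {3,4,5,6,8}
'a' @ 2: {3,4,5,6,8}
'a' @ 3: {3,4,5,6,8}
'b' @ 4: {1,3,4,5,6,7,8,9}  ✓accept
'c' @ 5: {3,4,5,6,8}
'b' @ 6: {1,3,4,5,6,7,8,9}  ✓accept
'a' @ 7: {3,4,5,6,8}
'c' @ 8: {3,4,5,6,8}
final: {3,4,5,6,8}; accept 1 not in set

Answer: REJECT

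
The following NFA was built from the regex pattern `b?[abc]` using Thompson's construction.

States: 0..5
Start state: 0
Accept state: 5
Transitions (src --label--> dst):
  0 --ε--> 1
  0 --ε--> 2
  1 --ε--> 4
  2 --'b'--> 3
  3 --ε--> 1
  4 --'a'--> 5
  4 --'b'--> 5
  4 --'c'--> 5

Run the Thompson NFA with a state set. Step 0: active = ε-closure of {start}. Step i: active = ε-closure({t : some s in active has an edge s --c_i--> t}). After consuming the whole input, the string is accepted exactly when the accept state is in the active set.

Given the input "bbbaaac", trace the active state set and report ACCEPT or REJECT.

Answer: REJECT

Steps:
start: ε-closure({0}) = {0,1,2,4}
'b' @ 1: {1,3,4,5}  (accept∈set)
'b' @ 2: {5}  (accept∈set)
'b' @ 3: {}  — no active states
rest 'aaac' ignored (set empty)
after full input: {}  (accept=5 not in)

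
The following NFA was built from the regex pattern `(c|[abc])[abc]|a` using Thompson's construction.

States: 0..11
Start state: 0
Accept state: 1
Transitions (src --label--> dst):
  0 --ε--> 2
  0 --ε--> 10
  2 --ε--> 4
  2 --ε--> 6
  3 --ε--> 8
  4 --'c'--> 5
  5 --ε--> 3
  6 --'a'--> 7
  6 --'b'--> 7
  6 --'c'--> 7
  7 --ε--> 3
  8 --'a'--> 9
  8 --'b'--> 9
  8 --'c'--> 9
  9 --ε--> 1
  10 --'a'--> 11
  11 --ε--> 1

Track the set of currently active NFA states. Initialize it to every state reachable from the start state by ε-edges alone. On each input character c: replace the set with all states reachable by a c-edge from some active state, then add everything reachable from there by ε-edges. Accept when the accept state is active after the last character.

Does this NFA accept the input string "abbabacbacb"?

Answer: REJECT

Derivation:
start: ε-closure({0}) = {0,2,4,6,10}
'a' @ 1: {1,3,7,8,11}  ✓accept
'b' @ 2: {1,9}  ✓accept
'b' @ 3: {}  — no active states
rest 'abacbacb' ignored (set empty)
end set {} — state 1 not in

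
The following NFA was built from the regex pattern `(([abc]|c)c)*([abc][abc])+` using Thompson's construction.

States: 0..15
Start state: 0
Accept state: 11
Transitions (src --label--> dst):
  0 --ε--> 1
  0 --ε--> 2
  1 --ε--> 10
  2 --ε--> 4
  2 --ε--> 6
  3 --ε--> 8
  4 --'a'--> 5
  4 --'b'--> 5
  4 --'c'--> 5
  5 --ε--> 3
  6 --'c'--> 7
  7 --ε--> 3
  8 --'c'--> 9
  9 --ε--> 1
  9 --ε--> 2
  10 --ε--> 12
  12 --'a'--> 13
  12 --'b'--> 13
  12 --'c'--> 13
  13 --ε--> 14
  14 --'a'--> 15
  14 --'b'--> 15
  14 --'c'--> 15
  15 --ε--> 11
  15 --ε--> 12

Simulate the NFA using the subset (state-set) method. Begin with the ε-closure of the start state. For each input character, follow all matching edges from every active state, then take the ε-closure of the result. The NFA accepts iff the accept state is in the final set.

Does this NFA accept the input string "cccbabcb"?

Answer: ACCEPT

Derivation:
S₀ = ε-closure({0}) = {0,1,2,4,6,10,12}
'c' @ 1: {3,5,7,8,13,14}
'c' @ 2: {1,2,4,6,9,10,11,12,15}  ✓accept
'c' @ 3: {3,5,7,8,13,14}
'b' @ 4: {11,12,15}  ✓accept
'a' @ 5: {13,14}
'b' @ 6: {11,12,15}  ✓accept
'c' @ 7: {13,14}
'b' @ 8: {11,12,15}  ✓accept
after full input: {11,12,15}  (accept=11 in)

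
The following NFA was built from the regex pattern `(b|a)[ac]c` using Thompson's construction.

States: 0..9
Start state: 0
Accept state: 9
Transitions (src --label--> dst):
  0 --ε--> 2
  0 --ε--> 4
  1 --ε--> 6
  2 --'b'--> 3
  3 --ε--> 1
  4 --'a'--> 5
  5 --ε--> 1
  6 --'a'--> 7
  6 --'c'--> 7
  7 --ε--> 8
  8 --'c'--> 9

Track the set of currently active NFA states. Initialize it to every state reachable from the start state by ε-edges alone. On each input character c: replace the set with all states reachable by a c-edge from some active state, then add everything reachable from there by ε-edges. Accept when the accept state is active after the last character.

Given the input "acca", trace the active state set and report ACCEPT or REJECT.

Answer: REJECT

Trace:
initial (ε-close {0}): {0,2,4}
'a' @ 1: {1,5,6}
'c' @ 2: {7,8}
'c' @ 3: {9}  ✓accept
'a' @ 4: {}  — no active states
final: {}; accept 9 not in set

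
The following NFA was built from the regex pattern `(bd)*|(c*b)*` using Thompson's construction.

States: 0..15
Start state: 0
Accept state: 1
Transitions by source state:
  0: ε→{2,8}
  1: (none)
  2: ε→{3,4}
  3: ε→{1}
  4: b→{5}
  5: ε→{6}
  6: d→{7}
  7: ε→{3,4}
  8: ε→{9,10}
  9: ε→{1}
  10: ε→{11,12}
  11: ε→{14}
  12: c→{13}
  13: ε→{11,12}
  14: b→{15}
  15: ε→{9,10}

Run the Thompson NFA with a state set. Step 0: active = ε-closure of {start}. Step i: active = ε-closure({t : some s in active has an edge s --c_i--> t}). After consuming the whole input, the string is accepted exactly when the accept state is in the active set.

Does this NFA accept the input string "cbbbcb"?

S₀ = ε-closure({0}) = {0,1,2,3,4,8,9,10,11,12,14}
'c' @ 1: {11,12,13,14}
'b' @ 2: {1,9,10,11,12,14,15}  (accept∈set)
'b' @ 3: {1,9,10,11,12,14,15}  (accept∈set)
'b' @ 4: {1,9,10,11,12,14,15}  (accept∈set)
'c' @ 5: {11,12,13,14}
'b' @ 6: {1,9,10,11,12,14,15}  (accept∈set)
end set {1,9,10,11,12,14,15} — state 1 in

Answer: ACCEPT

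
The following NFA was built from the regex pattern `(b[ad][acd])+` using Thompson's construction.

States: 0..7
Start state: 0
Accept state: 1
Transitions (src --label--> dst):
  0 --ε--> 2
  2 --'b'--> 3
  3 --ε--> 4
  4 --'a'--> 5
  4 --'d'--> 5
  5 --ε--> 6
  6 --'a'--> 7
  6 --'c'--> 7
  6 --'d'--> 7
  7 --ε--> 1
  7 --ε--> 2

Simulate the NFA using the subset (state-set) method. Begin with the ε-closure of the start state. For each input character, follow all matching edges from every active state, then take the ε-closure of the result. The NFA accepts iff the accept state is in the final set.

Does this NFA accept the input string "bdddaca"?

Answer: REJECT

Derivation:
S₀ = ε-closure({0}) = {0,2}
'b' @ 1: {3,4}
'd' @ 2: {5,6}
'd' @ 3: {1,2,7}  (accept∈set)
'd' @ 4: {}  — no active states
rest 'aca' ignored (set empty)
final: {}; accept 1 not in set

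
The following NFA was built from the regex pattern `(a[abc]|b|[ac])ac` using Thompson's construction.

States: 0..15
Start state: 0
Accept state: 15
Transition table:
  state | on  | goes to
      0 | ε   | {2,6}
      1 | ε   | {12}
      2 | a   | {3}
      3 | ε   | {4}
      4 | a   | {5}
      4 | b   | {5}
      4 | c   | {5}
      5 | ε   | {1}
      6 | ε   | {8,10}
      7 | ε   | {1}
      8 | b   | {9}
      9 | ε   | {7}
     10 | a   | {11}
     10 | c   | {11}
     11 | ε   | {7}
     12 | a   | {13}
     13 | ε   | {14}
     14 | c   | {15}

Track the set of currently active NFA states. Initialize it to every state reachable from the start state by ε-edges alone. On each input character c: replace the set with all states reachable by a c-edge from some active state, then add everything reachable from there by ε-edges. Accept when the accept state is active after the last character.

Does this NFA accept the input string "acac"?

Answer: ACCEPT

Trace:
S₀ = ε-closure({0}) = {0,2,6,8,10}
'a' @ 1: {1,3,4,7,11,12}
'c' @ 2: {1,5,12}
'a' @ 3: {13,14}
'c' @ 4: {15}  ✓accept
final: {15}; accept 15 in set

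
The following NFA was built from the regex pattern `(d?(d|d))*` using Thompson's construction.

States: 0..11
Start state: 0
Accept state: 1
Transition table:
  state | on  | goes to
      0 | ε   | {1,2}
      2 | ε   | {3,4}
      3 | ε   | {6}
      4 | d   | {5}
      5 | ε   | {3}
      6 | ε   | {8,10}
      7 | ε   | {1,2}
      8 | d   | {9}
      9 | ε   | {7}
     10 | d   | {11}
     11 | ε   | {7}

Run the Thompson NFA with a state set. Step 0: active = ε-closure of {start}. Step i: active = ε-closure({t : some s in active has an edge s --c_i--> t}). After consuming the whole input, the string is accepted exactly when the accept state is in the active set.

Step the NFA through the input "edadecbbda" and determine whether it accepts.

initial (ε-close {0}): {0,1,2,3,4,6,8,10}
'e' @ 1: {}  — state set empty
rest 'dadecbbda' ignored (set empty)
final: {}; accept 1 not in set

Answer: REJECT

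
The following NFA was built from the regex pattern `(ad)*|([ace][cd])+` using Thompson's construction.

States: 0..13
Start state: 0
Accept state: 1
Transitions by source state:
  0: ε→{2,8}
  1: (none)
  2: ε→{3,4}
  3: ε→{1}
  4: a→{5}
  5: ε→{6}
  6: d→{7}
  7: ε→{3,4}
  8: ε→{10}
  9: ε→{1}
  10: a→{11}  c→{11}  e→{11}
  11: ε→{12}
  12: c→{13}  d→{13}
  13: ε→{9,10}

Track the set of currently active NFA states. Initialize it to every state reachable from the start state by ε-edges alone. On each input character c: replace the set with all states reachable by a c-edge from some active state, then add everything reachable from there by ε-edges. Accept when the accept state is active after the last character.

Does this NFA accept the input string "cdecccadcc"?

initial (ε-close {0}): {0,1,2,3,4,8,10}
'c' @ 1: {11,12}
'd' @ 2: {1,9,10,13}  [accepting]
'e' @ 3: {11,12}
'c' @ 4: {1,9,10,13}  [accepting]
'c' @ 5: {11,12}
'c' @ 6: {1,9,10,13}  [accepting]
'a' @ 7: {11,12}
'd' @ 8: {1,9,10,13}  [accepting]
'c' @ 9: {11,12}
'c' @ 10: {1,9,10,13}  [accepting]
final: {1,9,10,13}; accept 1 in set

Answer: ACCEPT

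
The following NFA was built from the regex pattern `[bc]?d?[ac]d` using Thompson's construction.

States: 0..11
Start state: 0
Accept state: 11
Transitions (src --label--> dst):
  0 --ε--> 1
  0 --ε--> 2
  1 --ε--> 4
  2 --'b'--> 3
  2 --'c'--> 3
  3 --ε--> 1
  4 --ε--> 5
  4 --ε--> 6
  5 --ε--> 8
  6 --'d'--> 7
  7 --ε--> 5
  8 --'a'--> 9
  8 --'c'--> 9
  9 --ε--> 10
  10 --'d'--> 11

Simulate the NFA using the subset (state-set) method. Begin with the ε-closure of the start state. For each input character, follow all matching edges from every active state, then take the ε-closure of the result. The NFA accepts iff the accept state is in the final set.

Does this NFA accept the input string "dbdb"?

S₀ = ε-closure({0}) = {0,1,2,4,5,6,8}
'd' @ 1: {5,7,8}
'b' @ 2: {}  — state set empty
rest 'db' ignored (set empty)
end set {} — state 11 not in

Answer: REJECT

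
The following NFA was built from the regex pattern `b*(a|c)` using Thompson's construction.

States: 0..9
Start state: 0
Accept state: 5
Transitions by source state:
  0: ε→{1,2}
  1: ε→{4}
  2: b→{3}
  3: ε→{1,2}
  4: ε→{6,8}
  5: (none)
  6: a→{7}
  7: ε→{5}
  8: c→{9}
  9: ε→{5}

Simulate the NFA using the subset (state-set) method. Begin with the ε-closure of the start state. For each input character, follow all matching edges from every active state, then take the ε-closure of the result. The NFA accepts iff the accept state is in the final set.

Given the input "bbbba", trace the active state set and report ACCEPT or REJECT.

S₀ = ε-closure({0}) = {0,1,2,4,6,8}
'b' @ 1: {1,2,3,4,6,8}
'b' @ 2: {1,2,3,4,6,8}
'b' @ 3: {1,2,3,4,6,8}
'b' @ 4: {1,2,3,4,6,8}
'a' @ 5: {5,7}  (accept∈set)
after full input: {5,7}  (accept=5 in)

Answer: ACCEPT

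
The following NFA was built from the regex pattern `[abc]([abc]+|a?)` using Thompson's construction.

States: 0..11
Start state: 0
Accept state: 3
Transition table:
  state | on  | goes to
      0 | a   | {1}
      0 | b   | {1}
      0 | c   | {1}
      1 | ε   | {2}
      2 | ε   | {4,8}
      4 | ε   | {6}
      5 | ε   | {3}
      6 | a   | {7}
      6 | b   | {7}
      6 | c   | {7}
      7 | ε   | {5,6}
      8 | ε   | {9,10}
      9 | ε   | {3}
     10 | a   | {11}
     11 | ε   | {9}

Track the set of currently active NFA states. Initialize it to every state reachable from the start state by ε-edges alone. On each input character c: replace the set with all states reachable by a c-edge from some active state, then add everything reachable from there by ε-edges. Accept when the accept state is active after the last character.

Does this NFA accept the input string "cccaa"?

S₀ = ε-closure({0}) = {0}
'c' @ 1: {1,2,3,4,6,8,9,10}  [accepting]
'c' @ 2: {3,5,6,7}  [accepting]
'c' @ 3: {3,5,6,7}  [accepting]
'a' @ 4: {3,5,6,7}  [accepting]
'a' @ 5: {3,5,6,7}  [accepting]
after full input: {3,5,6,7}  (accept=3 in)

Answer: ACCEPT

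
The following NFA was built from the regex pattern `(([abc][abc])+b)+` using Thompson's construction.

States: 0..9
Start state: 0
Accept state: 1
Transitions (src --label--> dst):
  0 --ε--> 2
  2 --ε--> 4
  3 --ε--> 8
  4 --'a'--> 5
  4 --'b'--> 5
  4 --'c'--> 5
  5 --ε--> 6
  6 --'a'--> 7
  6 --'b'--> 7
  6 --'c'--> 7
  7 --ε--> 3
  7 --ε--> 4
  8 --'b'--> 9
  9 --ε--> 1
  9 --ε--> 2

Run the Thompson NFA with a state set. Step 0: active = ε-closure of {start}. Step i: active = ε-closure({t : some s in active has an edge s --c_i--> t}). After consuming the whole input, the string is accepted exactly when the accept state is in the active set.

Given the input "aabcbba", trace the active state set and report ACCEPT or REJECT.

Answer: REJECT

Trace:
initial (ε-close {0}): {0,2,4}
'a' @ 1: {5,6}
'a' @ 2: {3,4,7,8}
'b' @ 3: {1,2,4,5,6,9}  [accepting]
'c' @ 4: {3,4,5,6,7,8}
'b' @ 5: {1,2,3,4,5,6,7,8,9}  [accepting]
'b' @ 6: {1,2,3,4,5,6,7,8,9}  [accepting]
'a' @ 7: {3,4,5,6,7,8}
final: {3,4,5,6,7,8}; accept 1 not in set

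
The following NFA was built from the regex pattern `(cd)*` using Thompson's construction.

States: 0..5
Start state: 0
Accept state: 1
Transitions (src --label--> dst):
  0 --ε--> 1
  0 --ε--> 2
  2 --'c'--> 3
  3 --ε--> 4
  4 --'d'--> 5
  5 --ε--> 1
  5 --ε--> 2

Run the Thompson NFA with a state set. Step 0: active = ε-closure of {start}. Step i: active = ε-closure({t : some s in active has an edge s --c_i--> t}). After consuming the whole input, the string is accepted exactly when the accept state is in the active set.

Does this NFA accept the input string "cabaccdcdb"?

Answer: REJECT

Trace:
S₀ = ε-closure({0}) = {0,1,2}
'c' @ 1: {3,4}
'a' @ 2: {}  — no active states
rest 'baccdcdb' ignored (set empty)
end set {} — state 1 not in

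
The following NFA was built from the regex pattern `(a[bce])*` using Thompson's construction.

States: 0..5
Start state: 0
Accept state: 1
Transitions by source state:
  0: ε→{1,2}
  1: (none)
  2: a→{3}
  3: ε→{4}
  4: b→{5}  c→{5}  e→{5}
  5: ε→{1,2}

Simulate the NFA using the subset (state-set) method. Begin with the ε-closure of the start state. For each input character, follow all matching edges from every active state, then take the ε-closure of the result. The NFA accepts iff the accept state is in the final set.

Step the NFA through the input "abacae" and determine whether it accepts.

Answer: ACCEPT

Steps:
initial (ε-close {0}): {0,1,2}
'a' @ 1: {3,4}
'b' @ 2: {1,2,5}  [accepting]
'a' @ 3: {3,4}
'c' @ 4: {1,2,5}  [accepting]
'a' @ 5: {3,4}
'e' @ 6: {1,2,5}  [accepting]
end set {1,2,5} — state 1 in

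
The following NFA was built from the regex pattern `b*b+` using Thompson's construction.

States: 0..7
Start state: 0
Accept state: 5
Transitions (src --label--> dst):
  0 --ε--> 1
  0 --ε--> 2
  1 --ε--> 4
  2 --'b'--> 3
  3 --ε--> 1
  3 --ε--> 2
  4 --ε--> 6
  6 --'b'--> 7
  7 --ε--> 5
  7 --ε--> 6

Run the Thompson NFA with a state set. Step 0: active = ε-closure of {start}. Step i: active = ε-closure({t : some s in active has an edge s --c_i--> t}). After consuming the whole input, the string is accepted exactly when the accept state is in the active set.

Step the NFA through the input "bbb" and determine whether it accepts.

initial (ε-close {0}): {0,1,2,4,6}
'b' @ 1: {1,2,3,4,5,6,7}  (accept∈set)
'b' @ 2: {1,2,3,4,5,6,7}  (accept∈set)
'b' @ 3: {1,2,3,4,5,6,7}  (accept∈set)
after full input: {1,2,3,4,5,6,7}  (accept=5 in)

Answer: ACCEPT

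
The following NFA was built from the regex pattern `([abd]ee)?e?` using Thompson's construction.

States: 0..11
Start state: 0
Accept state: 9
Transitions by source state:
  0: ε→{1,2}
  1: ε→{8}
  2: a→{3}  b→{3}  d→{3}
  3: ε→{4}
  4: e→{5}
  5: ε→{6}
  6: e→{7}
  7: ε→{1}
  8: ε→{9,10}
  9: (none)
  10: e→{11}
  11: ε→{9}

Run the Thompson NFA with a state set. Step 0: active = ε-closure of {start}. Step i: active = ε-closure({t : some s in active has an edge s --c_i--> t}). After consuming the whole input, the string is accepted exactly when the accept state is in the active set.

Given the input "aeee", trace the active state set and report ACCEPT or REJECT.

Answer: ACCEPT

Derivation:
start: ε-closure({0}) = {0,1,2,8,9,10}
'a' @ 1: {3,4}
'e' @ 2: {5,6}
'e' @ 3: {1,7,8,9,10}  ✓accept
'e' @ 4: {9,11}  ✓accept
final: {9,11}; accept 9 in set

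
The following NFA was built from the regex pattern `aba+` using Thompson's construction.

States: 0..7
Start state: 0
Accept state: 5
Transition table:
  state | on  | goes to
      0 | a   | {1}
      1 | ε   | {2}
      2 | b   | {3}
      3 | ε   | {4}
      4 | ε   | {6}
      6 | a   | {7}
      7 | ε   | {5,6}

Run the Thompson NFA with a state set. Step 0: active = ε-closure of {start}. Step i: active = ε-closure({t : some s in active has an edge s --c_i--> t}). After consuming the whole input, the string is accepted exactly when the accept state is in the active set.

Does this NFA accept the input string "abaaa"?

Answer: ACCEPT

Derivation:
S₀ = ε-closure({0}) = {0}
'a' @ 1: {1,2}
'b' @ 2: {3,4,6}
'a' @ 3: {5,6,7}  [accepting]
'a' @ 4: {5,6,7}  [accepting]
'a' @ 5: {5,6,7}  [accepting]
final: {5,6,7}; accept 5 in set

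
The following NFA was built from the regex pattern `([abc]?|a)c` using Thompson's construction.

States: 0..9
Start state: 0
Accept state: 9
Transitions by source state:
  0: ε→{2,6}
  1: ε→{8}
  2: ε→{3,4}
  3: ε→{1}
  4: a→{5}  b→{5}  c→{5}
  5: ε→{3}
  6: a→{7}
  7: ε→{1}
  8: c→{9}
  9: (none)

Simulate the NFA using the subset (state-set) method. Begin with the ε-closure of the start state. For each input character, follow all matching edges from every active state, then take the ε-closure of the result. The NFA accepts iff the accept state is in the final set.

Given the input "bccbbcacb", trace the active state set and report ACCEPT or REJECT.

start: ε-closure({0}) = {0,1,2,3,4,6,8}
'b' @ 1: {1,3,5,8}
'c' @ 2: {9}  ✓accept
'c' @ 3: {}  — no active states
rest 'bbcacb' ignored (set empty)
after full input: {}  (accept=9 not in)

Answer: REJECT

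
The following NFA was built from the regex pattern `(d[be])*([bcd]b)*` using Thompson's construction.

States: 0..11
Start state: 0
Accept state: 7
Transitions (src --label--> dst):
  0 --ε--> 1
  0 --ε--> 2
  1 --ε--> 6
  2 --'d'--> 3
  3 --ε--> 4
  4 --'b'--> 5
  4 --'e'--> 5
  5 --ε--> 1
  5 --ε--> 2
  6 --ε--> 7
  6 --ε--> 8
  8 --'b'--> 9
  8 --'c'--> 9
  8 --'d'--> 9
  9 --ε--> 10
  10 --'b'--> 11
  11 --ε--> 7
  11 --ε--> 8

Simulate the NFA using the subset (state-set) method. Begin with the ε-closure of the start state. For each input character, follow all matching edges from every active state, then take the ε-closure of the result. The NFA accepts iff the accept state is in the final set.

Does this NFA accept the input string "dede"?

Answer: ACCEPT

Trace:
start: ε-closure({0}) = {0,1,2,6,7,8}
'd' @ 1: {3,4,9,10}
'e' @ 2: {1,2,5,6,7,8}  (accept∈set)
'd' @ 3: {3,4,9,10}
'e' @ 4: {1,2,5,6,7,8}  (accept∈set)
final: {1,2,5,6,7,8}; accept 7 in set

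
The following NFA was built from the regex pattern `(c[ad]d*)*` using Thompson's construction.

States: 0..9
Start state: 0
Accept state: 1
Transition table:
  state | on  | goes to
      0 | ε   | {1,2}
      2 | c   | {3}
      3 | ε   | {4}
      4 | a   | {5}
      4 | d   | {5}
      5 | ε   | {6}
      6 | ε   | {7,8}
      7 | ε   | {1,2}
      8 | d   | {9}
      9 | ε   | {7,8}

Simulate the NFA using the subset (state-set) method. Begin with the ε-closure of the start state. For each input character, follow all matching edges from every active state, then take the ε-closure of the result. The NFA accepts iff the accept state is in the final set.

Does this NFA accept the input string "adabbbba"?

Answer: REJECT

Trace:
start: ε-closure({0}) = {0,1,2}
'a' @ 1: {}  — dead — no transitions
rest 'dabbbba' ignored (set empty)
after full input: {}  (accept=1 not in)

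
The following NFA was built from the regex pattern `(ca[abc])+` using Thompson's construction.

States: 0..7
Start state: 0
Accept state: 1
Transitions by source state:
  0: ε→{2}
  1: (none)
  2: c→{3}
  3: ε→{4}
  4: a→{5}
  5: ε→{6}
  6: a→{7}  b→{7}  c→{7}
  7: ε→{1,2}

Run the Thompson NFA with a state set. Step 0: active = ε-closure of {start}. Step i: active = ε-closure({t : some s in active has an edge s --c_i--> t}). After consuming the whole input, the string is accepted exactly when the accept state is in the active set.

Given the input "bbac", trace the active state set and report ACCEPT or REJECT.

Answer: REJECT

Derivation:
S₀ = ε-closure({0}) = {0,2}
'b' @ 1: {}  — state set empty
rest 'bac' ignored (set empty)
final: {}; accept 1 not in set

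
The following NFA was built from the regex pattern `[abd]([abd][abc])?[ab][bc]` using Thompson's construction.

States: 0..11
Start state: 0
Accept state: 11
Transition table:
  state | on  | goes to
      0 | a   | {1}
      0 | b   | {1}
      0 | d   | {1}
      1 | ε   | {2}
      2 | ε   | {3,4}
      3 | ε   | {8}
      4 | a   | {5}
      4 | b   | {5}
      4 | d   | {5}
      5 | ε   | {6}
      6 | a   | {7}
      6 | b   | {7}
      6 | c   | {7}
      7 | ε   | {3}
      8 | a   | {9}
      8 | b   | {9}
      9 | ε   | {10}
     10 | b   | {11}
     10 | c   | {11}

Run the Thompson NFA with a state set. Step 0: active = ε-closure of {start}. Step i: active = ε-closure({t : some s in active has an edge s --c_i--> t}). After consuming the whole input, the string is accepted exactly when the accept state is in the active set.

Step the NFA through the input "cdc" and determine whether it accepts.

start: ε-closure({0}) = {0}
'c' @ 1: {}  — state set empty
rest 'dc' ignored (set empty)
end set {} — state 11 not in

Answer: REJECT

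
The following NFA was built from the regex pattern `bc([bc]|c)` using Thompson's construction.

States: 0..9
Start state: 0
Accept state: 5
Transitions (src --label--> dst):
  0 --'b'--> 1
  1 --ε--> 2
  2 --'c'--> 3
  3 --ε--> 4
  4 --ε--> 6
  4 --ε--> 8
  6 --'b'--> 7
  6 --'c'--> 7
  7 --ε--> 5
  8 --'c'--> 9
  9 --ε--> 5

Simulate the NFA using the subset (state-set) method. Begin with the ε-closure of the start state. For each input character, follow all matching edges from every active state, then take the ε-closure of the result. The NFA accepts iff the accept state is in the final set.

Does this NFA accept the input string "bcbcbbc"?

initial (ε-close {0}): {0}
'b' @ 1: {1,2}
'c' @ 2: {3,4,6,8}
'b' @ 3: {5,7}  [accepting]
'c' @ 4: {}  — state set empty
rest 'bbc' ignored (set empty)
after full input: {}  (accept=5 not in)

Answer: REJECT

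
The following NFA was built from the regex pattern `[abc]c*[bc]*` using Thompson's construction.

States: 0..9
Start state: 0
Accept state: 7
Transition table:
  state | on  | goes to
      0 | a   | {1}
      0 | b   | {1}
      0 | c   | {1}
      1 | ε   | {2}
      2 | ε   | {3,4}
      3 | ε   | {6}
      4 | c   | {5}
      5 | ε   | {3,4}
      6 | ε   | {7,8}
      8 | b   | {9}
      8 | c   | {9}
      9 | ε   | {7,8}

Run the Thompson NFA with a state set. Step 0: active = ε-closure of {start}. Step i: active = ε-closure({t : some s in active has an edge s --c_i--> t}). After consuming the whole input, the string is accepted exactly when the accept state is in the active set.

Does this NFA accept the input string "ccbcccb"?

start: ε-closure({0}) = {0}
'c' @ 1: {1,2,3,4,6,7,8}  (accept∈set)
'c' @ 2: {3,4,5,6,7,8,9}  (accept∈set)
'b' @ 3: {7,8,9}  (accept∈set)
'c' @ 4: {7,8,9}  (accept∈set)
'c' @ 5: {7,8,9}  (accept∈set)
'c' @ 6: {7,8,9}  (accept∈set)
'b' @ 7: {7,8,9}  (accept∈set)
final: {7,8,9}; accept 7 in set

Answer: ACCEPT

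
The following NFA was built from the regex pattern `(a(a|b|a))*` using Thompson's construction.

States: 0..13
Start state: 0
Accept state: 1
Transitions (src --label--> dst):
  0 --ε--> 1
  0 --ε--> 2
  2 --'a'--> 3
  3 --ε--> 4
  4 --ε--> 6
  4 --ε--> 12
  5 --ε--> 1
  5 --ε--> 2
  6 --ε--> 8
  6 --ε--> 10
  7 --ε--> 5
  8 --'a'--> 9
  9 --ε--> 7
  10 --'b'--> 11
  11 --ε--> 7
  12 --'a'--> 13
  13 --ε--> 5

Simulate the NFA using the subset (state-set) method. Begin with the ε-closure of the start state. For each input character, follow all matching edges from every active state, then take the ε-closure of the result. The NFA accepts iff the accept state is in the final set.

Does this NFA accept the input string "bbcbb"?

Answer: REJECT

Derivation:
S₀ = ε-closure({0}) = {0,1,2}
'b' @ 1: {}  — state set empty
rest 'bcbb' ignored (set empty)
after full input: {}  (accept=1 not in)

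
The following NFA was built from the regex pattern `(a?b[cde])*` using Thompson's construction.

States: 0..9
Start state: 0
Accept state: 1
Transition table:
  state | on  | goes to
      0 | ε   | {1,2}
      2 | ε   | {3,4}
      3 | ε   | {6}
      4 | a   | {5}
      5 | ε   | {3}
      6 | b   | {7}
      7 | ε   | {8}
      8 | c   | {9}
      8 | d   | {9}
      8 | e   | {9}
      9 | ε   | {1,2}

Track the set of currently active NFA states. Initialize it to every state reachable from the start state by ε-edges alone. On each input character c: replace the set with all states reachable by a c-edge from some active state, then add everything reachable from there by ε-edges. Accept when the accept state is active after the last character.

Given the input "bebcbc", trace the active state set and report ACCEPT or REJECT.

initial (ε-close {0}): {0,1,2,3,4,6}
'b' @ 1: {7,8}
'e' @ 2: {1,2,3,4,6,9}  ✓accept
'b' @ 3: {7,8}
'c' @ 4: {1,2,3,4,6,9}  ✓accept
'b' @ 5: {7,8}
'c' @ 6: {1,2,3,4,6,9}  ✓accept
end set {1,2,3,4,6,9} — state 1 in

Answer: ACCEPT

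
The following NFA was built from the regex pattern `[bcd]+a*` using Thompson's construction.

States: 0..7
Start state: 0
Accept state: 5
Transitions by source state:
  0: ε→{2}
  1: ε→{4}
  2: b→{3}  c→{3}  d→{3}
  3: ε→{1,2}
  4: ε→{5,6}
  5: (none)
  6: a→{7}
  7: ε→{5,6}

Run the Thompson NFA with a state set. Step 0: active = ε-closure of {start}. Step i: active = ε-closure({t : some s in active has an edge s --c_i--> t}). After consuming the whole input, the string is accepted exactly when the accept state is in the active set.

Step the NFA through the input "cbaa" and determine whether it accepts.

start: ε-closure({0}) = {0,2}
'c' @ 1: {1,2,3,4,5,6}  ✓accept
'b' @ 2: {1,2,3,4,5,6}  ✓accept
'a' @ 3: {5,6,7}  ✓accept
'a' @ 4: {5,6,7}  ✓accept
end set {5,6,7} — state 5 in

Answer: ACCEPT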